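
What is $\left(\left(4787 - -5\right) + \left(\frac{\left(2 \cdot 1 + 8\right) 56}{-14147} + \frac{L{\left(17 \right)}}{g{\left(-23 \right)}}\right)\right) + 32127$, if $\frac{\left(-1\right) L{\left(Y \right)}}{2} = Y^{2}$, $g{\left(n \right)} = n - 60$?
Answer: $\frac{6194065315}{167743} \approx 36926.0$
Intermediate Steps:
$g{\left(n \right)} = -60 + n$ ($g{\left(n \right)} = n - 60 = -60 + n$)
$L{\left(Y \right)} = - 2 Y^{2}$
$\left(\left(4787 - -5\right) + \left(\frac{\left(2 \cdot 1 + 8\right) 56}{-14147} + \frac{L{\left(17 \right)}}{g{\left(-23 \right)}}\right)\right) + 32127 = \left(\left(4787 - -5\right) + \left(\frac{\left(2 \cdot 1 + 8\right) 56}{-14147} + \frac{\left(-2\right) 17^{2}}{-60 - 23}\right)\right) + 32127 = \left(\left(4787 + 5\right) + \left(\left(2 + 8\right) 56 \left(- \frac{1}{14147}\right) + \frac{\left(-2\right) 289}{-83}\right)\right) + 32127 = \left(4792 + \left(10 \cdot 56 \left(- \frac{1}{14147}\right) - - \frac{578}{83}\right)\right) + 32127 = \left(4792 + \left(560 \left(- \frac{1}{14147}\right) + \frac{578}{83}\right)\right) + 32127 = \left(4792 + \left(- \frac{80}{2021} + \frac{578}{83}\right)\right) + 32127 = \left(4792 + \frac{1161498}{167743}\right) + 32127 = \frac{804985954}{167743} + 32127 = \frac{6194065315}{167743}$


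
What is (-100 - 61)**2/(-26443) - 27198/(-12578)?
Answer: 196581188/166300027 ≈ 1.1821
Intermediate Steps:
(-100 - 61)**2/(-26443) - 27198/(-12578) = (-161)**2*(-1/26443) - 27198*(-1/12578) = 25921*(-1/26443) + 13599/6289 = -25921/26443 + 13599/6289 = 196581188/166300027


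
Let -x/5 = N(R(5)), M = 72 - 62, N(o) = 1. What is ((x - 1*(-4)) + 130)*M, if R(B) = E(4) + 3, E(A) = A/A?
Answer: 1290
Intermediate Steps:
E(A) = 1
R(B) = 4 (R(B) = 1 + 3 = 4)
M = 10
x = -5 (x = -5*1 = -5)
((x - 1*(-4)) + 130)*M = ((-5 - 1*(-4)) + 130)*10 = ((-5 + 4) + 130)*10 = (-1 + 130)*10 = 129*10 = 1290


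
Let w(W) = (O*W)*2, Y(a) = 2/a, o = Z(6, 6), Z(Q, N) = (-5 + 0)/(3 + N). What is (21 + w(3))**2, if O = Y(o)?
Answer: 9/25 ≈ 0.36000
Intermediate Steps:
Z(Q, N) = -5/(3 + N)
o = -5/9 (o = -5/(3 + 6) = -5/9 ≈ -0.55556)
O = -18/5 (O = 2/(-5/9) = 2*(-9/5) = -18/5 ≈ -3.6000)
w(W) = -36*W/5 (w(W) = -18*W/5*2 = -36*W/5)
(21 + w(3))**2 = (21 - 36/5*3)**2 = (21 - 108/5)**2 = (-3/5)**2 = 9/25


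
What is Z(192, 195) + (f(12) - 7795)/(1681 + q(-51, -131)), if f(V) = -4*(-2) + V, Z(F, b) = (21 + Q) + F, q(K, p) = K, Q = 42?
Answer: 81575/326 ≈ 250.23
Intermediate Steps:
Z(F, b) = 63 + F (Z(F, b) = (21 + 42) + F = 63 + F)
f(V) = 8 + V
Z(192, 195) + (f(12) - 7795)/(1681 + q(-51, -131)) = (63 + 192) + ((8 + 12) - 7795)/(1681 - 51) = 255 + (20 - 7795)/1630 = 255 - 7775*1/1630 = 255 - 1555/326 = 81575/326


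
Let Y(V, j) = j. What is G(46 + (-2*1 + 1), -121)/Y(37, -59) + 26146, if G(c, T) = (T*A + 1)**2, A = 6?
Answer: 1016989/59 ≈ 17237.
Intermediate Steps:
G(c, T) = (1 + 6*T)**2 (G(c, T) = (T*6 + 1)**2 = (6*T + 1)**2 = (1 + 6*T)**2)
G(46 + (-2*1 + 1), -121)/Y(37, -59) + 26146 = (1 + 6*(-121))**2/(-59) + 26146 = (1 - 726)**2*(-1/59) + 26146 = (-725)**2*(-1/59) + 26146 = 525625*(-1/59) + 26146 = -525625/59 + 26146 = 1016989/59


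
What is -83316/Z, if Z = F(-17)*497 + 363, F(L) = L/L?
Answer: -20829/215 ≈ -96.879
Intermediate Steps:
F(L) = 1
Z = 860 (Z = 1*497 + 363 = 497 + 363 = 860)
-83316/Z = -83316/860 = -83316*1/860 = -20829/215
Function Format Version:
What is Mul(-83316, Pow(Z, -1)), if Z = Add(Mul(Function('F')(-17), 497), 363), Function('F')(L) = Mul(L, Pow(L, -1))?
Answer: Rational(-20829, 215) ≈ -96.879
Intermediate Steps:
Function('F')(L) = 1
Z = 860 (Z = Add(Mul(1, 497), 363) = Add(497, 363) = 860)
Mul(-83316, Pow(Z, -1)) = Mul(-83316, Pow(860, -1)) = Mul(-83316, Rational(1, 860)) = Rational(-20829, 215)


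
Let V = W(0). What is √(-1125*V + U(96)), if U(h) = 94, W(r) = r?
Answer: √94 ≈ 9.6954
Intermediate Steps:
V = 0
√(-1125*V + U(96)) = √(-1125*0 + 94) = √(0 + 94) = √94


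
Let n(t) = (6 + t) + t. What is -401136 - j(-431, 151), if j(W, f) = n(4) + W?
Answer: -400719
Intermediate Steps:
n(t) = 6 + 2*t
j(W, f) = 14 + W (j(W, f) = (6 + 2*4) + W = (6 + 8) + W = 14 + W)
-401136 - j(-431, 151) = -401136 - (14 - 431) = -401136 - 1*(-417) = -401136 + 417 = -400719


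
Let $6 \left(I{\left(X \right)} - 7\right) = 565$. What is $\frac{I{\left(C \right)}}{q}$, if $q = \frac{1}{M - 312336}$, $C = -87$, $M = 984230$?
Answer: $\frac{203919829}{3} \approx 6.7973 \cdot 10^{7}$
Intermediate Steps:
$I{\left(X \right)} = \frac{607}{6}$ ($I{\left(X \right)} = 7 + \frac{1}{6} \cdot 565 = 7 + \frac{565}{6} = \frac{607}{6}$)
$q = \frac{1}{671894}$ ($q = \frac{1}{984230 - 312336} = \frac{1}{671894} \approx 1.4883 \cdot 10^{-6}$)
$\frac{I{\left(C \right)}}{q} = \frac{607 \frac{1}{\frac{1}{671894}}}{6} = \frac{607}{6} \cdot 671894 = \frac{203919829}{3}$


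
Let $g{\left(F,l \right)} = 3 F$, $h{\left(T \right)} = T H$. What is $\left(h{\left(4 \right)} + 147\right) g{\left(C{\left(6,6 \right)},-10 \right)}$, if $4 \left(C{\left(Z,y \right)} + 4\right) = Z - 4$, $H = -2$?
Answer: $- \frac{2919}{2} \approx -1459.5$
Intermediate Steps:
$C{\left(Z,y \right)} = -5 + \frac{Z}{4}$ ($C{\left(Z,y \right)} = -4 + \frac{Z - 4}{4} = -4 + \frac{-4 + Z}{4} = -4 + \left(-1 + \frac{Z}{4}\right) = -5 + \frac{Z}{4}$)
$h{\left(T \right)} = - 2 T$ ($h{\left(T \right)} = T \left(-2\right) = - 2 T$)
$\left(h{\left(4 \right)} + 147\right) g{\left(C{\left(6,6 \right)},-10 \right)} = \left(\left(-2\right) 4 + 147\right) 3 \left(-5 + \frac{1}{4} \cdot 6\right) = \left(-8 + 147\right) 3 \left(-5 + \frac{3}{2}\right) = 139 \cdot 3 \left(- \frac{7}{2}\right) = 139 \left(- \frac{21}{2}\right) = - \frac{2919}{2}$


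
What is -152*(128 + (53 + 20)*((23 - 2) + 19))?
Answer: -463296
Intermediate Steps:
-152*(128 + (53 + 20)*((23 - 2) + 19)) = -152*(128 + 73*(21 + 19)) = -152*(128 + 73*40) = -152*(128 + 2920) = -152*3048 = -463296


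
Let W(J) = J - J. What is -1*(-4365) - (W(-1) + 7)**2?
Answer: 4316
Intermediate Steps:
W(J) = 0
-1*(-4365) - (W(-1) + 7)**2 = -1*(-4365) - (0 + 7)**2 = 4365 - 1*7**2 = 4365 - 1*49 = 4365 - 49 = 4316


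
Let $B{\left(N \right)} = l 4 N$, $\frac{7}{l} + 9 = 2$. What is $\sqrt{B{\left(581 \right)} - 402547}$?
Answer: $i \sqrt{404871} \approx 636.29 i$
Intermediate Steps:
$l = -1$ ($l = \frac{7}{-9 + 2} = \frac{7}{-7} = 7 \left(- \frac{1}{7}\right) = -1$)
$B{\left(N \right)} = - 4 N$ ($B{\left(N \right)} = \left(-1\right) 4 N = - 4 N$)
$\sqrt{B{\left(581 \right)} - 402547} = \sqrt{\left(-4\right) 581 - 402547} = \sqrt{-2324 - 402547} = \sqrt{-404871} = i \sqrt{404871}$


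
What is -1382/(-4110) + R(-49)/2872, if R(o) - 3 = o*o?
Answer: 1731193/1475490 ≈ 1.1733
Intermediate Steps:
R(o) = 3 + o² (R(o) = 3 + o*o = 3 + o²)
-1382/(-4110) + R(-49)/2872 = -1382/(-4110) + (3 + (-49)²)/2872 = -1382*(-1/4110) + (3 + 2401)*(1/2872) = 691/2055 + 2404*(1/2872) = 691/2055 + 601/718 = 1731193/1475490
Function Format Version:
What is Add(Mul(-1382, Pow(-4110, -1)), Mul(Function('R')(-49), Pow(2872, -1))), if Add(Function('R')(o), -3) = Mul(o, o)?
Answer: Rational(1731193, 1475490) ≈ 1.1733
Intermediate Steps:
Function('R')(o) = Add(3, Pow(o, 2)) (Function('R')(o) = Add(3, Mul(o, o)) = Add(3, Pow(o, 2)))
Add(Mul(-1382, Pow(-4110, -1)), Mul(Function('R')(-49), Pow(2872, -1))) = Add(Mul(-1382, Pow(-4110, -1)), Mul(Add(3, Pow(-49, 2)), Pow(2872, -1))) = Add(Mul(-1382, Rational(-1, 4110)), Mul(Add(3, 2401), Rational(1, 2872))) = Add(Rational(691, 2055), Mul(2404, Rational(1, 2872))) = Add(Rational(691, 2055), Rational(601, 718)) = Rational(1731193, 1475490)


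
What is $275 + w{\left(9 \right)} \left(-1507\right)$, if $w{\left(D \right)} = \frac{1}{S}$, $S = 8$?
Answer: $\frac{693}{8} \approx 86.625$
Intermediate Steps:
$w{\left(D \right)} = \frac{1}{8}$
$275 + w{\left(9 \right)} \left(-1507\right) = 275 + \frac{1}{8} \left(-1507\right) = 275 - \frac{1507}{8} = \frac{693}{8}$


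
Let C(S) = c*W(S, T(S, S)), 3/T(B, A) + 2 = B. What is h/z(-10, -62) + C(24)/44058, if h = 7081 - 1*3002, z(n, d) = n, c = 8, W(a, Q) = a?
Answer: -29951777/73430 ≈ -407.90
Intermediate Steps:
T(B, A) = 3/(-2 + B)
C(S) = 8*S
h = 4079 (h = 7081 - 3002 = 4079)
h/z(-10, -62) + C(24)/44058 = 4079/(-10) + (8*24)/44058 = 4079*(-1/10) + 192*(1/44058) = -4079/10 + 32/7343 = -29951777/73430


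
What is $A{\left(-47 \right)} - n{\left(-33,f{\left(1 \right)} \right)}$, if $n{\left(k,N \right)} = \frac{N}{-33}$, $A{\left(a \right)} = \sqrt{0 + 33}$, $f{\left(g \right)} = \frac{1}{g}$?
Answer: $\frac{1}{33} + \sqrt{33} \approx 5.7749$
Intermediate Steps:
$A{\left(a \right)} = \sqrt{33}$
$n{\left(k,N \right)} = - \frac{N}{33}$ ($n{\left(k,N \right)} = N \left(- \frac{1}{33}\right) = - \frac{N}{33}$)
$A{\left(-47 \right)} - n{\left(-33,f{\left(1 \right)} \right)} = \sqrt{33} - - \frac{1}{33 \cdot 1} = \sqrt{33} - \left(- \frac{1}{33}\right) 1 = \sqrt{33} - - \frac{1}{33} = \sqrt{33} + \frac{1}{33} = \frac{1}{33} + \sqrt{33}$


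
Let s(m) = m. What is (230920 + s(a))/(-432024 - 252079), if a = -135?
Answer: -230785/684103 ≈ -0.33735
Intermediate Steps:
(230920 + s(a))/(-432024 - 252079) = (230920 - 135)/(-432024 - 252079) = 230785/(-684103) = 230785*(-1/684103) = -230785/684103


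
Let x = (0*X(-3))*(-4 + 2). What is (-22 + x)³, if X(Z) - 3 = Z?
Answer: -10648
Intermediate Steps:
X(Z) = 3 + Z
x = 0 (x = (0*(3 - 3))*(-4 + 2) = (0*0)*(-2) = 0*(-2) = 0)
(-22 + x)³ = (-22 + 0)³ = (-22)³ = -10648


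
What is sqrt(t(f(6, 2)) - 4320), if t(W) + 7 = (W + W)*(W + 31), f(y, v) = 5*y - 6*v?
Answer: I*sqrt(2563) ≈ 50.626*I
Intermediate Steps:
f(y, v) = -6*v + 5*y
t(W) = -7 + 2*W*(31 + W) (t(W) = -7 + (W + W)*(W + 31) = -7 + (2*W)*(31 + W) = -7 + 2*W*(31 + W))
sqrt(t(f(6, 2)) - 4320) = sqrt((-7 + 2*(-6*2 + 5*6)**2 + 62*(-6*2 + 5*6)) - 4320) = sqrt((-7 + 2*(-12 + 30)**2 + 62*(-12 + 30)) - 4320) = sqrt((-7 + 2*18**2 + 62*18) - 4320) = sqrt((-7 + 2*324 + 1116) - 4320) = sqrt((-7 + 648 + 1116) - 4320) = sqrt(1757 - 4320) = sqrt(-2563) = I*sqrt(2563)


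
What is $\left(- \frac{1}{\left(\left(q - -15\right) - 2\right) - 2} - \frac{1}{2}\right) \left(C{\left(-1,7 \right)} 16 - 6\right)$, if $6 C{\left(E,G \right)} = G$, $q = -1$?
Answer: $- \frac{38}{5} \approx -7.6$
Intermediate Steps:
$C{\left(E,G \right)} = \frac{G}{6}$
$\left(- \frac{1}{\left(\left(q - -15\right) - 2\right) - 2} - \frac{1}{2}\right) \left(C{\left(-1,7 \right)} 16 - 6\right) = \left(- \frac{1}{\left(\left(-1 - -15\right) - 2\right) - 2} - \frac{1}{2}\right) \left(\frac{1}{6} \cdot 7 \cdot 16 - 6\right) = \left(- \frac{1}{\left(\left(-1 + 15\right) - 2\right) - 2} - \frac{1}{2}\right) \left(\frac{7}{6} \cdot 16 - 6\right) = \left(- \frac{1}{\left(14 - 2\right) - 2} - \frac{1}{2}\right) \left(\frac{56}{3} - 6\right) = \left(- \frac{1}{12 - 2} - \frac{1}{2}\right) \frac{38}{3} = \left(- \frac{1}{10} - \frac{1}{2}\right) \frac{38}{3} = \left(- \frac{3}{5}\right) \frac{38}{3} = - \frac{38}{5}$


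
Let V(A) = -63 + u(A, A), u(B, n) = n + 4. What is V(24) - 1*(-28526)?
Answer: 28491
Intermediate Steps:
u(B, n) = 4 + n
V(A) = -59 + A (V(A) = -63 + (4 + A) = -59 + A)
V(24) - 1*(-28526) = (-59 + 24) - 1*(-28526) = -35 + 28526 = 28491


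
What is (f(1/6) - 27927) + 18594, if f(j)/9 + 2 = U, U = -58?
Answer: -9873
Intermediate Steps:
f(j) = -540 (f(j) = -18 + 9*(-58) = -18 - 522 = -540)
(f(1/6) - 27927) + 18594 = (-540 - 27927) + 18594 = -28467 + 18594 = -9873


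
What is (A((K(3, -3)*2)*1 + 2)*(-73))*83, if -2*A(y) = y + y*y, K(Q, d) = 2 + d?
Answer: 0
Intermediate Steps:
A(y) = -y/2 - y²/2 (A(y) = -(y + y*y)/2 = -(y + y²)/2 = -y/2 - y²/2)
(A((K(3, -3)*2)*1 + 2)*(-73))*83 = (-(((2 - 3)*2)*1 + 2)*(1 + (((2 - 3)*2)*1 + 2))/2*(-73))*83 = (-(-1*2*1 + 2)*(1 + (-1*2*1 + 2))/2*(-73))*83 = (-(-2*1 + 2)*(1 + (-2*1 + 2))/2*(-73))*83 = (-(-2 + 2)*(1 + (-2 + 2))/2*(-73))*83 = (-½*0*(1 + 0)*(-73))*83 = (-½*0*1*(-73))*83 = (0*(-73))*83 = 0*83 = 0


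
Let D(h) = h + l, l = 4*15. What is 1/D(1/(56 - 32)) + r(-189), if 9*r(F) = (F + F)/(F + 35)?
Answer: 417/1441 ≈ 0.28938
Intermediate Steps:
l = 60
r(F) = 2*F/(9*(35 + F)) (r(F) = ((F + F)/(F + 35))/9 = ((2*F)/(35 + F))/9 = (2*F/(35 + F))/9 = 2*F/(9*(35 + F)))
D(h) = 60 + h (D(h) = h + 60 = 60 + h)
1/D(1/(56 - 32)) + r(-189) = 1/(60 + 1/(56 - 32)) + (2/9)*(-189)/(35 - 189) = 1/(60 + 1/24) + (2/9)*(-189)/(-154) = 1/(60 + 1/24) + (2/9)*(-189)*(-1/154) = 1/(1441/24) + 3/11 = 24/1441 + 3/11 = 417/1441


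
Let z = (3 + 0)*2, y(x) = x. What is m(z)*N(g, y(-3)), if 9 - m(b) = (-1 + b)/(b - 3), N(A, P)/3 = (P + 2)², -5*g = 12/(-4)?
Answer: 22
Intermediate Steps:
g = ⅗ (g = -12/(5*(-4)) = -12*(-1)/(5*4) = -⅕*(-3) = ⅗ ≈ 0.60000)
z = 6 (z = 3*2 = 6)
N(A, P) = 3*(2 + P)² (N(A, P) = 3*(P + 2)² = 3*(2 + P)²)
m(b) = 9 - (-1 + b)/(-3 + b) (m(b) = 9 - (-1 + b)/(b - 3) = 9 - (-1 + b)/(-3 + b))
m(z)*N(g, y(-3)) = (2*(-13 + 4*6)/(-3 + 6))*(3*(2 - 3)²) = (2*(-13 + 24)/3)*(3*(-1)²) = (2*(⅓)*11)*(3*1) = (22/3)*3 = 22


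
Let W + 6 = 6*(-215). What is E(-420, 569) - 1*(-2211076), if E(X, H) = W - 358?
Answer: 2209422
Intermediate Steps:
W = -1296 (W = -6 + 6*(-215) = -6 - 1290 = -1296)
E(X, H) = -1654 (E(X, H) = -1296 - 358 = -1654)
E(-420, 569) - 1*(-2211076) = -1654 - 1*(-2211076) = -1654 + 2211076 = 2209422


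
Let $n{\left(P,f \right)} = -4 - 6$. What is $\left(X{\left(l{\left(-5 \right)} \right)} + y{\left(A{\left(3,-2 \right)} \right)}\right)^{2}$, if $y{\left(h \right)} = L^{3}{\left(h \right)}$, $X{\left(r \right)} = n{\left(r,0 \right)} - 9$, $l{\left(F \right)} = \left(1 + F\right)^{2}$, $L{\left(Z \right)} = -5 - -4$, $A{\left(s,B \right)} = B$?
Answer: $400$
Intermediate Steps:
$L{\left(Z \right)} = -1$ ($L{\left(Z \right)} = -5 + 4 = -1$)
$n{\left(P,f \right)} = -10$ ($n{\left(P,f \right)} = -4 - 6 = -10$)
$X{\left(r \right)} = -19$ ($X{\left(r \right)} = -10 - 9 = -19$)
$y{\left(h \right)} = -1$ ($y{\left(h \right)} = \left(-1\right)^{3} = -1$)
$\left(X{\left(l{\left(-5 \right)} \right)} + y{\left(A{\left(3,-2 \right)} \right)}\right)^{2} = \left(-19 - 1\right)^{2} = \left(-20\right)^{2} = 400$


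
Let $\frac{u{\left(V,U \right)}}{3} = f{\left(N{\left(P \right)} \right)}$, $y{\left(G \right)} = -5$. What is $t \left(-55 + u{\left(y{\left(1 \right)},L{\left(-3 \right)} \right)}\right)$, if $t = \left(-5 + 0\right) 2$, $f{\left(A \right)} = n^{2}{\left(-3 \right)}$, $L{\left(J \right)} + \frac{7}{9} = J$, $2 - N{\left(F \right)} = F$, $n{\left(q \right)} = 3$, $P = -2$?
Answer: $280$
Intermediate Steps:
$N{\left(F \right)} = 2 - F$
$L{\left(J \right)} = - \frac{7}{9} + J$
$f{\left(A \right)} = 9$ ($f{\left(A \right)} = 3^{2} = 9$)
$u{\left(V,U \right)} = 27$ ($u{\left(V,U \right)} = 3 \cdot 9 = 27$)
$t = -10$ ($t = \left(-5\right) 2 = -10$)
$t \left(-55 + u{\left(y{\left(1 \right)},L{\left(-3 \right)} \right)}\right) = - 10 \left(-55 + 27\right) = \left(-10\right) \left(-28\right) = 280$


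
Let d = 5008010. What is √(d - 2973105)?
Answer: √2034905 ≈ 1426.5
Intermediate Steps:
√(d - 2973105) = √(5008010 - 2973105) = √2034905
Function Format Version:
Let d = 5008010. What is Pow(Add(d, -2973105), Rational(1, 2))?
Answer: Pow(2034905, Rational(1, 2)) ≈ 1426.5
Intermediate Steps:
Pow(Add(d, -2973105), Rational(1, 2)) = Pow(Add(5008010, -2973105), Rational(1, 2)) = Pow(2034905, Rational(1, 2))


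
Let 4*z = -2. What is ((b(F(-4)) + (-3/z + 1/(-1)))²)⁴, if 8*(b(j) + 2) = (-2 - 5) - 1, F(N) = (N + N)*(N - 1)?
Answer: 256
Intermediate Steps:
z = -½ (z = (¼)*(-2) = -½ ≈ -0.50000)
F(N) = 2*N*(-1 + N) (F(N) = (2*N)*(-1 + N) = 2*N*(-1 + N))
b(j) = -3 (b(j) = -2 + ((-2 - 5) - 1)/8 = -2 + (-7 - 1)/8 = -2 + (⅛)*(-8) = -2 - 1 = -3)
((b(F(-4)) + (-3/z + 1/(-1)))²)⁴ = ((-3 + (-3/(-½) + 1/(-1)))²)⁴ = ((-3 + (-3*(-2) + 1*(-1)))²)⁴ = ((-3 + (6 - 1))²)⁴ = ((-3 + 5)²)⁴ = (2²)⁴ = 4⁴ = 256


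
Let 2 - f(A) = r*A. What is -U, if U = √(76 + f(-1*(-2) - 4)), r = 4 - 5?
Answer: -2*√19 ≈ -8.7178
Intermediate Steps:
r = -1
f(A) = 2 + A (f(A) = 2 - (-1)*A = 2 + A)
U = 2*√19 (U = √(76 + (2 + (-1*(-2) - 4))) = √(76 + (2 + (2 - 4))) = √(76 + (2 - 2)) = √(76 + 0) = √76 = 2*√19 ≈ 8.7178)
-U = -2*√19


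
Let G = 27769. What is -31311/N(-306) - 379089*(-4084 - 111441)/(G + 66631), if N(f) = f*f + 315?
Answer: 18286716701387/39417664 ≈ 4.6392e+5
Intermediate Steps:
N(f) = 315 + f**2 (N(f) = f**2 + 315 = 315 + f**2)
-31311/N(-306) - 379089*(-4084 - 111441)/(G + 66631) = -31311/(315 + (-306)**2) - 379089*(-4084 - 111441)/(27769 + 66631) = -31311/(315 + 93636) - 379089/(94400/(-115525)) = -31311/93951 - 379089/(94400*(-1/115525)) = -31311*1/93951 - 379089/(-3776/4621) = -3479/10439 - 379089*(-4621/3776) = -3479/10439 + 1751770269/3776 = 18286716701387/39417664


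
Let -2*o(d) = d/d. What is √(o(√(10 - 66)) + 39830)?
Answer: 3*√17702/2 ≈ 199.57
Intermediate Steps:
o(d) = -½ (o(d) = -d/(2*d) = -½*1 = -½)
√(o(√(10 - 66)) + 39830) = √(-½ + 39830) = √(79659/2) = 3*√17702/2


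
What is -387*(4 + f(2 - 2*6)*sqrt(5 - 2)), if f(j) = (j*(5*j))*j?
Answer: -1548 + 1935000*sqrt(3) ≈ 3.3500e+6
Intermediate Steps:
f(j) = 5*j**3 (f(j) = (5*j**2)*j = 5*j**3)
-387*(4 + f(2 - 2*6)*sqrt(5 - 2)) = -387*(4 + (5*(2 - 2*6)**3)*sqrt(5 - 2)) = -387*(4 + (5*(2 - 12)**3)*sqrt(3)) = -387*(4 + (5*(-10)**3)*sqrt(3)) = -387*(4 + (5*(-1000))*sqrt(3)) = -387*(4 - 5000*sqrt(3)) = -1548 + 1935000*sqrt(3)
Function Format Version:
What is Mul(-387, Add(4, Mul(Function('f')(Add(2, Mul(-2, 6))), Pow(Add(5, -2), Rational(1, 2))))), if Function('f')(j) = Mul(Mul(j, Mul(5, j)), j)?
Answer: Add(-1548, Mul(1935000, Pow(3, Rational(1, 2)))) ≈ 3.3500e+6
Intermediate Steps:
Function('f')(j) = Mul(5, Pow(j, 3)) (Function('f')(j) = Mul(Mul(5, Pow(j, 2)), j) = Mul(5, Pow(j, 3)))
Mul(-387, Add(4, Mul(Function('f')(Add(2, Mul(-2, 6))), Pow(Add(5, -2), Rational(1, 2))))) = Mul(-387, Add(4, Mul(Mul(5, Pow(Add(2, Mul(-2, 6)), 3)), Pow(Add(5, -2), Rational(1, 2))))) = Mul(-387, Add(4, Mul(Mul(5, Pow(Add(2, -12), 3)), Pow(3, Rational(1, 2))))) = Mul(-387, Add(4, Mul(Mul(5, Pow(-10, 3)), Pow(3, Rational(1, 2))))) = Mul(-387, Add(4, Mul(Mul(5, -1000), Pow(3, Rational(1, 2))))) = Mul(-387, Add(4, Mul(-5000, Pow(3, Rational(1, 2))))) = Add(-1548, Mul(1935000, Pow(3, Rational(1, 2))))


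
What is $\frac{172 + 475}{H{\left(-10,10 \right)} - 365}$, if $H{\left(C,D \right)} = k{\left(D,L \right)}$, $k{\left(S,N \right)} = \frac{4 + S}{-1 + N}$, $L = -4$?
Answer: $- \frac{3235}{1839} \approx -1.7591$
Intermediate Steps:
$k{\left(S,N \right)} = \frac{4 + S}{-1 + N}$
$H{\left(C,D \right)} = - \frac{4}{5} - \frac{D}{5}$ ($H{\left(C,D \right)} = \frac{4 + D}{-1 - 4} = \frac{4 + D}{-5} = - \frac{4 + D}{5} = - \frac{4}{5} - \frac{D}{5}$)
$\frac{172 + 475}{H{\left(-10,10 \right)} - 365} = \frac{172 + 475}{\left(- \frac{4}{5} - 2\right) - 365} = \frac{647}{\left(- \frac{4}{5} - 2\right) - 365} = \frac{647}{- \frac{14}{5} - 365} = \frac{647}{- \frac{1839}{5}} = 647 \left(- \frac{5}{1839}\right) = - \frac{3235}{1839}$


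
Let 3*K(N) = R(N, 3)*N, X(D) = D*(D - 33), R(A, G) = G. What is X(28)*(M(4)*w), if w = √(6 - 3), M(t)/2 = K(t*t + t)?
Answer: -5600*√3 ≈ -9699.5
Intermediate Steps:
X(D) = D*(-33 + D)
K(N) = N (K(N) = (3*N)/3 = N)
M(t) = 2*t + 2*t² (M(t) = 2*(t*t + t) = 2*(t² + t) = 2*(t + t²) = 2*t + 2*t²)
w = √3 ≈ 1.7320
X(28)*(M(4)*w) = (28*(-33 + 28))*((2*4*(1 + 4))*√3) = (28*(-5))*((2*4*5)*√3) = -5600*√3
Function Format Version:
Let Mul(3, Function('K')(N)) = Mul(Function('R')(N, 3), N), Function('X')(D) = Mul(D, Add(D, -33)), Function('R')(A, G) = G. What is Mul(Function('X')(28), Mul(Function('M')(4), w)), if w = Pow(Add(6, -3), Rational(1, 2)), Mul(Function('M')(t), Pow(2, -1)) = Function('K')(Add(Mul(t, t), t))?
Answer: Mul(-5600, Pow(3, Rational(1, 2))) ≈ -9699.5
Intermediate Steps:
Function('X')(D) = Mul(D, Add(-33, D))
Function('K')(N) = N (Function('K')(N) = Mul(Rational(1, 3), Mul(3, N)) = N)
Function('M')(t) = Add(Mul(2, t), Mul(2, Pow(t, 2))) (Function('M')(t) = Mul(2, Add(Mul(t, t), t)) = Mul(2, Add(Pow(t, 2), t)) = Mul(2, Add(t, Pow(t, 2))) = Add(Mul(2, t), Mul(2, Pow(t, 2))))
w = Pow(3, Rational(1, 2)) ≈ 1.7320
Mul(Function('X')(28), Mul(Function('M')(4), w)) = Mul(Mul(28, Add(-33, 28)), Mul(Mul(2, 4, Add(1, 4)), Pow(3, Rational(1, 2)))) = Mul(Mul(28, -5), Mul(Mul(2, 4, 5), Pow(3, Rational(1, 2)))) = Mul(-140, Mul(40, Pow(3, Rational(1, 2)))) = Mul(-5600, Pow(3, Rational(1, 2)))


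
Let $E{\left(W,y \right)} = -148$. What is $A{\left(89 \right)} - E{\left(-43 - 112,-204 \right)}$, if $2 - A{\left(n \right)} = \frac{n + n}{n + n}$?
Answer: $149$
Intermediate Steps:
$A{\left(n \right)} = 1$ ($A{\left(n \right)} = 2 - \frac{n + n}{n + n} = 2 - \frac{2 n}{2 n} = 2 - 2 n \frac{1}{2 n} = 2 - 1 = 1$)
$A{\left(89 \right)} - E{\left(-43 - 112,-204 \right)} = 1 - -148 = 1 + 148 = 149$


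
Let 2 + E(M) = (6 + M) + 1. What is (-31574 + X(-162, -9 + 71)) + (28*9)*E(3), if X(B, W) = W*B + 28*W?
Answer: -37866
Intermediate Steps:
E(M) = 5 + M (E(M) = -2 + ((6 + M) + 1) = -2 + (7 + M) = 5 + M)
X(B, W) = 28*W + B*W (X(B, W) = B*W + 28*W = 28*W + B*W)
(-31574 + X(-162, -9 + 71)) + (28*9)*E(3) = (-31574 + (-9 + 71)*(28 - 162)) + (28*9)*(5 + 3) = (-31574 + 62*(-134)) + 252*8 = (-31574 - 8308) + 2016 = -39882 + 2016 = -37866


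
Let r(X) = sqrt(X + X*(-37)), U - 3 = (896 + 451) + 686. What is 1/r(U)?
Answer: -I*sqrt(509)/6108 ≈ -0.0036937*I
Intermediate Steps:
U = 2036 (U = 3 + ((896 + 451) + 686) = 3 + (1347 + 686) = 3 + 2033 = 2036)
r(X) = 6*sqrt(-X) (r(X) = sqrt(X - 37*X) = sqrt(-36*X) = 6*sqrt(-X))
1/r(U) = 1/(6*sqrt(-1*2036)) = 1/(6*sqrt(-2036)) = 1/(6*(2*I*sqrt(509))) = 1/(12*I*sqrt(509)) = -I*sqrt(509)/6108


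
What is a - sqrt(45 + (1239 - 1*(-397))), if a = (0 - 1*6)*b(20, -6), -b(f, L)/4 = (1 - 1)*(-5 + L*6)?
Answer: -41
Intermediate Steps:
b(f, L) = 0 (b(f, L) = -4*(1 - 1)*(-5 + L*6) = -0*(-5 + 6*L) = -4*0 = 0)
a = 0 (a = (0 - 1*6)*0 = (0 - 6)*0 = -6*0 = 0)
a - sqrt(45 + (1239 - 1*(-397))) = 0 - sqrt(45 + (1239 - 1*(-397))) = 0 - sqrt(45 + (1239 + 397)) = 0 - sqrt(45 + 1636) = 0 - sqrt(1681) = 0 - 1*41 = 0 - 41 = -41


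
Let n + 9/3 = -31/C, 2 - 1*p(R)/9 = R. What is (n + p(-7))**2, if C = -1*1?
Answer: 11881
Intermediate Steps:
C = -1
p(R) = 18 - 9*R
n = 28 (n = -3 - 31/(-1) = -3 - 31*(-1) = -3 + 31 = 28)
(n + p(-7))**2 = (28 + (18 - 9*(-7)))**2 = (28 + (18 + 63))**2 = (28 + 81)**2 = 109**2 = 11881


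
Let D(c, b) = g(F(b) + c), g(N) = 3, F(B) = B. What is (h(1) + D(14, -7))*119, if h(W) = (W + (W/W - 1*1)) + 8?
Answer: 1428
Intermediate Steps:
h(W) = 8 + W (h(W) = (W + (1 - 1)) + 8 = (W + 0) + 8 = W + 8 = 8 + W)
D(c, b) = 3
(h(1) + D(14, -7))*119 = ((8 + 1) + 3)*119 = (9 + 3)*119 = 12*119 = 1428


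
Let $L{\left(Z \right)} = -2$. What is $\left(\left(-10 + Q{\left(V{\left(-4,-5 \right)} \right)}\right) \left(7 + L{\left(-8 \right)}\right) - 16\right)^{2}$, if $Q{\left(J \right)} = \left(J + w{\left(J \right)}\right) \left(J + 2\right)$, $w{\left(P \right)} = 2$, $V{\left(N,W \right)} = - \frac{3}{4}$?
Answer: $\frac{866761}{256} \approx 3385.8$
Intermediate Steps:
$V{\left(N,W \right)} = - \frac{3}{4}$ ($V{\left(N,W \right)} = \left(-3\right) \frac{1}{4} = - \frac{3}{4}$)
$Q{\left(J \right)} = \left(2 + J\right)^{2}$ ($Q{\left(J \right)} = \left(J + 2\right) \left(J + 2\right) = \left(2 + J\right) \left(2 + J\right) = \left(2 + J\right)^{2}$)
$\left(\left(-10 + Q{\left(V{\left(-4,-5 \right)} \right)}\right) \left(7 + L{\left(-8 \right)}\right) - 16\right)^{2} = \left(\left(-10 + \left(4 + \left(- \frac{3}{4}\right)^{2} + 4 \left(- \frac{3}{4}\right)\right)\right) \left(7 - 2\right) - 16\right)^{2} = \left(\left(-10 + \left(4 + \frac{9}{16} - 3\right)\right) 5 - 16\right)^{2} = \left(\left(-10 + \frac{25}{16}\right) 5 - 16\right)^{2} = \left(\left(- \frac{135}{16}\right) 5 - 16\right)^{2} = \left(- \frac{675}{16} - 16\right)^{2} = \left(- \frac{931}{16}\right)^{2} = \frac{866761}{256}$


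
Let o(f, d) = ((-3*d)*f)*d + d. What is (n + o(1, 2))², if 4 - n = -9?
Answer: 9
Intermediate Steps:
n = 13 (n = 4 - 1*(-9) = 4 + 9 = 13)
o(f, d) = d - 3*f*d² (o(f, d) = (-3*d*f)*d + d = -3*f*d² + d = d - 3*f*d²)
(n + o(1, 2))² = (13 + 2*(1 - 3*2*1))² = (13 + 2*(1 - 6))² = (13 + 2*(-5))² = (13 - 10)² = 3² = 9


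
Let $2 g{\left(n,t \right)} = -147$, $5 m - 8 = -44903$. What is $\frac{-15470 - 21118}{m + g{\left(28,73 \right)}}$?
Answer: $\frac{24392}{6035} \approx 4.0418$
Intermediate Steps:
$m = -8979$ ($m = \frac{8}{5} + \frac{1}{5} \left(-44903\right) = \frac{8}{5} - \frac{44903}{5} = -8979$)
$g{\left(n,t \right)} = - \frac{147}{2}$ ($g{\left(n,t \right)} = \frac{1}{2} \left(-147\right) = - \frac{147}{2}$)
$\frac{-15470 - 21118}{m + g{\left(28,73 \right)}} = \frac{-15470 - 21118}{-8979 - \frac{147}{2}} = - \frac{36588}{- \frac{18105}{2}} = \left(-36588\right) \left(- \frac{2}{18105}\right) = \frac{24392}{6035}$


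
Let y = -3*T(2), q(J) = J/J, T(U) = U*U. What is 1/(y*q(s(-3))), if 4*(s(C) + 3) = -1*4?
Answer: -1/12 ≈ -0.083333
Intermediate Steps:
T(U) = U²
s(C) = -4 (s(C) = -3 + (-1*4)/4 = -3 + (¼)*(-4) = -3 - 1 = -4)
q(J) = 1
y = -12 (y = -3*2² = -3*4 = -12)
1/(y*q(s(-3))) = 1/(-12*1) = 1/(-12) = -1/12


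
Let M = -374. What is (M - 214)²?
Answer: 345744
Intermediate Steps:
(M - 214)² = (-374 - 214)² = (-588)² = 345744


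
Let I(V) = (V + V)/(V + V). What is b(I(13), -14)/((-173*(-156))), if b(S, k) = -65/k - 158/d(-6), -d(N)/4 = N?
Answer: -163/2266992 ≈ -7.1901e-5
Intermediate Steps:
I(V) = 1 (I(V) = (2*V)/((2*V)) = (2*V)*(1/(2*V)) = 1)
d(N) = -4*N
b(S, k) = -79/12 - 65/k (b(S, k) = -65/k - 158/((-4*(-6))) = -65/k - 158/24 = -65/k - 158*1/24 = -65/k - 79/12 = -79/12 - 65/k)
b(I(13), -14)/((-173*(-156))) = (-79/12 - 65/(-14))/((-173*(-156))) = (-79/12 - 65*(-1/14))/26988 = (-79/12 + 65/14)*(1/26988) = -163/84*1/26988 = -163/2266992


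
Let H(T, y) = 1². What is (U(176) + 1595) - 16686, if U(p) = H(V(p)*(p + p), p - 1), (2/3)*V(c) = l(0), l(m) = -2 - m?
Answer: -15090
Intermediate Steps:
V(c) = -3 (V(c) = 3*(-2 - 1*0)/2 = 3*(-2 + 0)/2 = (3/2)*(-2) = -3)
H(T, y) = 1
U(p) = 1
(U(176) + 1595) - 16686 = (1 + 1595) - 16686 = 1596 - 16686 = -15090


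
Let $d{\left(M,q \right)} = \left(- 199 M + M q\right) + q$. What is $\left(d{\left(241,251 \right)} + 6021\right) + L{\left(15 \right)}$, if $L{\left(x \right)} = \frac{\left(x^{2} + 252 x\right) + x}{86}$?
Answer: $\frac{810582}{43} \approx 18851.0$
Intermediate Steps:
$d{\left(M,q \right)} = q - 199 M + M q$
$L{\left(x \right)} = \frac{x^{2}}{86} + \frac{253 x}{86}$ ($L{\left(x \right)} = \left(x^{2} + 253 x\right) \frac{1}{86} = \frac{x^{2}}{86} + \frac{253 x}{86}$)
$\left(d{\left(241,251 \right)} + 6021\right) + L{\left(15 \right)} = \left(\left(251 - 47959 + 241 \cdot 251\right) + 6021\right) + \frac{1}{86} \cdot 15 \left(253 + 15\right) = \left(\left(251 - 47959 + 60491\right) + 6021\right) + \frac{1}{86} \cdot 15 \cdot 268 = \left(12783 + 6021\right) + \frac{2010}{43} = 18804 + \frac{2010}{43} = \frac{810582}{43}$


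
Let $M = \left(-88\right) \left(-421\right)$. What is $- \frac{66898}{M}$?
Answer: $- \frac{33449}{18524} \approx -1.8057$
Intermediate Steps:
$M = 37048$
$- \frac{66898}{M} = - \frac{66898}{37048} = \left(-66898\right) \frac{1}{37048} = - \frac{33449}{18524}$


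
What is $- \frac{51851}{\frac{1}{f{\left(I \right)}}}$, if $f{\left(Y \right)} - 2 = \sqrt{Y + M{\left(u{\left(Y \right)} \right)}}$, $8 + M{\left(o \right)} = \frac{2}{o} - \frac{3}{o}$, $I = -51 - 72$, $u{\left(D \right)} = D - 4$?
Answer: $-103702 - \frac{103702 i \sqrt{528193}}{127} \approx -1.037 \cdot 10^{5} - 5.9344 \cdot 10^{5} i$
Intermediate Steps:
$u{\left(D \right)} = -4 + D$
$I = -123$
$M{\left(o \right)} = -8 - \frac{1}{o}$ ($M{\left(o \right)} = -8 + \left(\frac{2}{o} - \frac{3}{o}\right) = -8 - \frac{1}{o}$)
$f{\left(Y \right)} = 2 + \sqrt{-8 + Y - \frac{1}{-4 + Y}}$ ($f{\left(Y \right)} = 2 + \sqrt{Y - \left(8 + \frac{1}{-4 + Y}\right)} = 2 + \sqrt{-8 + Y - \frac{1}{-4 + Y}}$)
$- \frac{51851}{\frac{1}{f{\left(I \right)}}} = - \frac{51851}{\frac{1}{2 + \sqrt{\frac{-1 + \left(-8 - 123\right) \left(-4 - 123\right)}{-4 - 123}}}} = - \frac{51851}{\frac{1}{2 + \sqrt{\frac{-1 - -16637}{-127}}}} = - \frac{51851}{\frac{1}{2 + \sqrt{- \frac{-1 + 16637}{127}}}} = - \frac{51851}{\frac{1}{2 + \sqrt{\left(- \frac{1}{127}\right) 16636}}} = - \frac{51851}{\frac{1}{2 + \sqrt{- \frac{16636}{127}}}} = - \frac{51851}{\frac{1}{2 + \frac{2 i \sqrt{528193}}{127}}} = - 51851 \left(2 + \frac{2 i \sqrt{528193}}{127}\right) = -103702 - \frac{103702 i \sqrt{528193}}{127}$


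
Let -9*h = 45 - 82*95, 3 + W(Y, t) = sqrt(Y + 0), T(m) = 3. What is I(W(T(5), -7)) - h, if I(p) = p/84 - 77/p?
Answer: -207167/252 + 1079*sqrt(3)/84 ≈ -799.84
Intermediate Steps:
W(Y, t) = -3 + sqrt(Y) (W(Y, t) = -3 + sqrt(Y + 0) = -3 + sqrt(Y))
I(p) = -77/p + p/84 (I(p) = p*(1/84) - 77/p = p/84 - 77/p = -77/p + p/84)
h = 7745/9 (h = -(45 - 82*95)/9 = -(45 - 7790)/9 = -1/9*(-7745) = 7745/9 ≈ 860.56)
I(W(T(5), -7)) - h = (-77/(-3 + sqrt(3)) + (-3 + sqrt(3))/84) - 1*7745/9 = (-77/(-3 + sqrt(3)) + (-1/28 + sqrt(3)/84)) - 7745/9 = (-1/28 - 77/(-3 + sqrt(3)) + sqrt(3)/84) - 7745/9 = -216869/252 - 77/(-3 + sqrt(3)) + sqrt(3)/84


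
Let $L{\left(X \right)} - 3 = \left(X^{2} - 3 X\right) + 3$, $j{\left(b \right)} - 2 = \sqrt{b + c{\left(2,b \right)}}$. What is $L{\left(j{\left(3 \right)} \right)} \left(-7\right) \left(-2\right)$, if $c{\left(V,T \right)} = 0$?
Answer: $98 + 14 \sqrt{3} \approx 122.25$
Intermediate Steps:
$j{\left(b \right)} = 2 + \sqrt{b}$ ($j{\left(b \right)} = 2 + \sqrt{b + 0} = 2 + \sqrt{b}$)
$L{\left(X \right)} = 6 + X^{2} - 3 X$ ($L{\left(X \right)} = 3 + \left(\left(X^{2} - 3 X\right) + 3\right) = 3 + \left(3 + X^{2} - 3 X\right) = 6 + X^{2} - 3 X$)
$L{\left(j{\left(3 \right)} \right)} \left(-7\right) \left(-2\right) = \left(6 + \left(2 + \sqrt{3}\right)^{2} - 3 \left(2 + \sqrt{3}\right)\right) \left(-7\right) \left(-2\right) = \left(6 + \left(2 + \sqrt{3}\right)^{2} - \left(6 + 3 \sqrt{3}\right)\right) \left(-7\right) \left(-2\right) = \left(\left(2 + \sqrt{3}\right)^{2} - 3 \sqrt{3}\right) \left(-7\right) \left(-2\right) = \left(- 7 \left(2 + \sqrt{3}\right)^{2} + 21 \sqrt{3}\right) \left(-2\right) = - 42 \sqrt{3} + 14 \left(2 + \sqrt{3}\right)^{2}$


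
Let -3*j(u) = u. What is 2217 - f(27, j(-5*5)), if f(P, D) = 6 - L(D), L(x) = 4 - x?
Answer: 6620/3 ≈ 2206.7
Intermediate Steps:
j(u) = -u/3
f(P, D) = 2 + D (f(P, D) = 6 - (4 - D) = 6 + (-4 + D) = 2 + D)
2217 - f(27, j(-5*5)) = 2217 - (2 - (-5)*5/3) = 2217 - (2 - 1/3*(-25)) = 2217 - (2 + 25/3) = 2217 - 1*31/3 = 2217 - 31/3 = 6620/3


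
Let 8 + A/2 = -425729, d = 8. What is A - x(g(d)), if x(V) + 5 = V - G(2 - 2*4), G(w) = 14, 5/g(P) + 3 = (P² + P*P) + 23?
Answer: -126015345/148 ≈ -8.5146e+5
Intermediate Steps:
g(P) = 5/(20 + 2*P²) (g(P) = 5/(-3 + ((P² + P*P) + 23)) = 5/(-3 + ((P² + P²) + 23)) = 5/(-3 + (2*P² + 23)) = 5/(-3 + (23 + 2*P²)) = 5/(20 + 2*P²))
A = -851474 (A = -16 + 2*(-425729) = -16 - 851458 = -851474)
x(V) = -19 + V (x(V) = -5 + (V - 1*14) = -5 + (V - 14) = -5 + (-14 + V) = -19 + V)
A - x(g(d)) = -851474 - (-19 + 5/(2*(10 + 8²))) = -851474 - (-19 + 5/(2*(10 + 64))) = -851474 - (-19 + (5/2)/74) = -851474 - (-19 + (5/2)*(1/74)) = -851474 - (-19 + 5/148) = -851474 - 1*(-2807/148) = -851474 + 2807/148 = -126015345/148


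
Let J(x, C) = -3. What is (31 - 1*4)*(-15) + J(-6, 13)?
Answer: -408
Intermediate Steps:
(31 - 1*4)*(-15) + J(-6, 13) = (31 - 1*4)*(-15) - 3 = (31 - 4)*(-15) - 3 = 27*(-15) - 3 = -405 - 3 = -408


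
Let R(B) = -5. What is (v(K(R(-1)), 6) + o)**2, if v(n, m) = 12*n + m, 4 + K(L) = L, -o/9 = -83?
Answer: 416025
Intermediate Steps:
o = 747 (o = -9*(-83) = 747)
K(L) = -4 + L
v(n, m) = m + 12*n
(v(K(R(-1)), 6) + o)**2 = ((6 + 12*(-4 - 5)) + 747)**2 = ((6 + 12*(-9)) + 747)**2 = ((6 - 108) + 747)**2 = (-102 + 747)**2 = 645**2 = 416025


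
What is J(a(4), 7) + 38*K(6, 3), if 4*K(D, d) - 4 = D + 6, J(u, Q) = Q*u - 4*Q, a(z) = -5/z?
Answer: 461/4 ≈ 115.25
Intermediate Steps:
J(u, Q) = -4*Q + Q*u
K(D, d) = 5/2 + D/4 (K(D, d) = 1 + (D + 6)/4 = 1 + (6 + D)/4 = 1 + (3/2 + D/4) = 5/2 + D/4)
J(a(4), 7) + 38*K(6, 3) = 7*(-4 - 5/4) + 38*(5/2 + (¼)*6) = 7*(-4 - 5*¼) + 38*(5/2 + 3/2) = 7*(-4 - 5/4) + 38*4 = 7*(-21/4) + 152 = -147/4 + 152 = 461/4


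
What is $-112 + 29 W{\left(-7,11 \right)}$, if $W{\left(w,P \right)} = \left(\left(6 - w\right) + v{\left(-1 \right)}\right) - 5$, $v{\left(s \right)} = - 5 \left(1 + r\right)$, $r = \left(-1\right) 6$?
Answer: $845$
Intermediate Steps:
$r = -6$
$v{\left(s \right)} = 25$ ($v{\left(s \right)} = - 5 \left(1 - 6\right) = \left(-5\right) \left(-5\right) = 25$)
$W{\left(w,P \right)} = 26 - w$ ($W{\left(w,P \right)} = \left(\left(6 - w\right) + 25\right) - 5 = \left(31 - w\right) - 5 = 26 - w$)
$-112 + 29 W{\left(-7,11 \right)} = -112 + 29 \left(26 - -7\right) = -112 + 29 \left(26 + 7\right) = -112 + 29 \cdot 33 = -112 + 957 = 845$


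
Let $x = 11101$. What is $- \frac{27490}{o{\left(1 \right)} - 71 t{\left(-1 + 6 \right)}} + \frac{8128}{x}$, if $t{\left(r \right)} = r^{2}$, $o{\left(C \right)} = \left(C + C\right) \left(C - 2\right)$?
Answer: $\frac{319609946}{19726477} \approx 16.202$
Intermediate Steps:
$o{\left(C \right)} = 2 C \left(-2 + C\right)$
$- \frac{27490}{o{\left(1 \right)} - 71 t{\left(-1 + 6 \right)}} + \frac{8128}{x} = - \frac{27490}{2 \cdot 1 \left(-2 + 1\right) - 71 \left(-1 + 6\right)^{2}} + \frac{8128}{11101} = - \frac{27490}{2 \cdot 1 \left(-1\right) - 71 \cdot 5^{2}} + 8128 \cdot \frac{1}{11101} = - \frac{27490}{-2 - 1775} + \frac{8128}{11101} = - \frac{27490}{-1777} + \frac{8128}{11101} = \left(-27490\right) \left(- \frac{1}{1777}\right) + \frac{8128}{11101} = \frac{27490}{1777} + \frac{8128}{11101} = \frac{319609946}{19726477}$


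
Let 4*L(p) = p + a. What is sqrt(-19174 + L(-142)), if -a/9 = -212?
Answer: I*sqrt(74930)/2 ≈ 136.87*I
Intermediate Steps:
a = 1908 (a = -9*(-212) = 1908)
L(p) = 477 + p/4 (L(p) = (p + 1908)/4 = (1908 + p)/4 = 477 + p/4)
sqrt(-19174 + L(-142)) = sqrt(-19174 + (477 + (1/4)*(-142))) = sqrt(-19174 + (477 - 71/2)) = sqrt(-19174 + 883/2) = sqrt(-37465/2) = I*sqrt(74930)/2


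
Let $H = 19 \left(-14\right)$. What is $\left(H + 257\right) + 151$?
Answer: $142$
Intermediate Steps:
$H = -266$
$\left(H + 257\right) + 151 = \left(-266 + 257\right) + 151 = -9 + 151 = 142$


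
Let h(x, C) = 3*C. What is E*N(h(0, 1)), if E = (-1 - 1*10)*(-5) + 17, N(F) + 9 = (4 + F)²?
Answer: 2880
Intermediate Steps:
N(F) = -9 + (4 + F)²
E = 72 (E = (-1 - 10)*(-5) + 17 = -11*(-5) + 17 = 55 + 17 = 72)
E*N(h(0, 1)) = 72*(-9 + (4 + 3*1)²) = 72*(-9 + (4 + 3)²) = 72*(-9 + 7²) = 72*(-9 + 49) = 72*40 = 2880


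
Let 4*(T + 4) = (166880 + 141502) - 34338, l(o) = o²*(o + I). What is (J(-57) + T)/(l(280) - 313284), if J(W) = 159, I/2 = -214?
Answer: -34333/5958242 ≈ -0.0057623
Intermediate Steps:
I = -428 (I = 2*(-214) = -428)
l(o) = o²*(-428 + o) (l(o) = o²*(o - 428) = o²*(-428 + o))
T = 68507 (T = -4 + ((166880 + 141502) - 34338)/4 = -4 + (308382 - 34338)/4 = -4 + (¼)*274044 = -4 + 68511 = 68507)
(J(-57) + T)/(l(280) - 313284) = (159 + 68507)/(280²*(-428 + 280) - 313284) = 68666/(78400*(-148) - 313284) = 68666/(-11603200 - 313284) = 68666/(-11916484) = 68666*(-1/11916484) = -34333/5958242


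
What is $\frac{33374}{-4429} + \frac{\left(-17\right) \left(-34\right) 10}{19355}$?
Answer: $- \frac{124070830}{17144659} \approx -7.2367$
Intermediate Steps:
$\frac{33374}{-4429} + \frac{\left(-17\right) \left(-34\right) 10}{19355} = 33374 \left(- \frac{1}{4429}\right) + 578 \cdot 10 \cdot \frac{1}{19355} = - \frac{33374}{4429} + 5780 \cdot \frac{1}{19355} = - \frac{33374}{4429} + \frac{1156}{3871} = - \frac{124070830}{17144659}$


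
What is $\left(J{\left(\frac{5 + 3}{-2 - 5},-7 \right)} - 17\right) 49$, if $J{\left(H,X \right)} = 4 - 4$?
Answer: $-833$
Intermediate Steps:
$J{\left(H,X \right)} = 0$ ($J{\left(H,X \right)} = 4 - 4 = 0$)
$\left(J{\left(\frac{5 + 3}{-2 - 5},-7 \right)} - 17\right) 49 = \left(0 - 17\right) 49 = \left(-17\right) 49 = -833$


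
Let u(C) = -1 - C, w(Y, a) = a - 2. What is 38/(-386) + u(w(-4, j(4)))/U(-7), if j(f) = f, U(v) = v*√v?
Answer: -19/193 - 3*I*√7/49 ≈ -0.098446 - 0.16198*I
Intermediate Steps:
U(v) = v^(3/2)
w(Y, a) = -2 + a
38/(-386) + u(w(-4, j(4)))/U(-7) = 38/(-386) + (-1 - (-2 + 4))/((-7)^(3/2)) = 38*(-1/386) + (-1 - 1*2)/((-7*I*√7)) = -19/193 + (-1 - 2)*(I*√7/49) = -19/193 - 3*I*√7/49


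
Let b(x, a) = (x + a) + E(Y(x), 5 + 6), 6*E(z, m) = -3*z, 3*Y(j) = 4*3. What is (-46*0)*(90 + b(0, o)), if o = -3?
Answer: 0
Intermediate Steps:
Y(j) = 4 (Y(j) = (4*3)/3 = (1/3)*12 = 4)
E(z, m) = -z/2 (E(z, m) = (-3*z)/6 = -z/2)
b(x, a) = -2 + a + x (b(x, a) = (x + a) - 1/2*4 = (a + x) - 2 = -2 + a + x)
(-46*0)*(90 + b(0, o)) = (-46*0)*(90 + (-2 - 3 + 0)) = 0*(90 - 5) = 0*85 = 0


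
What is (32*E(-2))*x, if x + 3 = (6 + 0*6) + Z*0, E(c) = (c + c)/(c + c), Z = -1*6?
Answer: 96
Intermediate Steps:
Z = -6
E(c) = 1 (E(c) = (2*c)/((2*c)) = (2*c)*(1/(2*c)) = 1)
x = 3 (x = -3 + ((6 + 0*6) - 6*0) = -3 + ((6 + 0) + 0) = -3 + (6 + 0) = -3 + 6 = 3)
(32*E(-2))*x = (32*1)*3 = 32*3 = 96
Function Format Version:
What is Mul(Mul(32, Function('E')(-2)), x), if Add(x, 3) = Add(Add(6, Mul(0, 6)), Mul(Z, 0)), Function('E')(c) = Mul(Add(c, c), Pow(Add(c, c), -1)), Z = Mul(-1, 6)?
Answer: 96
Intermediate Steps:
Z = -6
Function('E')(c) = 1 (Function('E')(c) = Mul(Mul(2, c), Pow(Mul(2, c), -1)) = Mul(Mul(2, c), Mul(Rational(1, 2), Pow(c, -1))) = 1)
x = 3 (x = Add(-3, Add(Add(6, Mul(0, 6)), Mul(-6, 0))) = Add(-3, Add(Add(6, 0), 0)) = Add(-3, Add(6, 0)) = Add(-3, 6) = 3)
Mul(Mul(32, Function('E')(-2)), x) = Mul(Mul(32, 1), 3) = Mul(32, 3) = 96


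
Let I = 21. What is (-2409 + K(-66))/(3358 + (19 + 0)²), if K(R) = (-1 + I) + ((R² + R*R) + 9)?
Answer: 6332/3719 ≈ 1.7026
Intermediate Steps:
K(R) = 29 + 2*R² (K(R) = (-1 + 21) + ((R² + R*R) + 9) = 20 + ((R² + R²) + 9) = 20 + (2*R² + 9) = 20 + (9 + 2*R²) = 29 + 2*R²)
(-2409 + K(-66))/(3358 + (19 + 0)²) = (-2409 + (29 + 2*(-66)²))/(3358 + (19 + 0)²) = (-2409 + (29 + 2*4356))/(3358 + 19²) = (-2409 + (29 + 8712))/(3358 + 361) = (-2409 + 8741)/3719 = 6332*(1/3719) = 6332/3719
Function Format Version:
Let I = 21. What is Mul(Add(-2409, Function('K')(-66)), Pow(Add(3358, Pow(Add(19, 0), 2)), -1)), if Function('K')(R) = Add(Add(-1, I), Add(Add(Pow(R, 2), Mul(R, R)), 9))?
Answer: Rational(6332, 3719) ≈ 1.7026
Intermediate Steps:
Function('K')(R) = Add(29, Mul(2, Pow(R, 2))) (Function('K')(R) = Add(Add(-1, 21), Add(Add(Pow(R, 2), Mul(R, R)), 9)) = Add(20, Add(Add(Pow(R, 2), Pow(R, 2)), 9)) = Add(20, Add(Mul(2, Pow(R, 2)), 9)) = Add(20, Add(9, Mul(2, Pow(R, 2)))) = Add(29, Mul(2, Pow(R, 2))))
Mul(Add(-2409, Function('K')(-66)), Pow(Add(3358, Pow(Add(19, 0), 2)), -1)) = Mul(Add(-2409, Add(29, Mul(2, Pow(-66, 2)))), Pow(Add(3358, Pow(Add(19, 0), 2)), -1)) = Mul(Add(-2409, Add(29, Mul(2, 4356))), Pow(Add(3358, Pow(19, 2)), -1)) = Mul(Add(-2409, Add(29, 8712)), Pow(Add(3358, 361), -1)) = Mul(Add(-2409, 8741), Pow(3719, -1)) = Mul(6332, Rational(1, 3719)) = Rational(6332, 3719)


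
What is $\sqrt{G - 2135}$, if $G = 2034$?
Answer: $i \sqrt{101} \approx 10.05 i$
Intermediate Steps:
$\sqrt{G - 2135} = \sqrt{2034 - 2135} = \sqrt{-101} = i \sqrt{101}$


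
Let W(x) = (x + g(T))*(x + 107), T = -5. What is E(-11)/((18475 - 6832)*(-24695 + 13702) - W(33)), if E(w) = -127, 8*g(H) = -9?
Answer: 254/255991923 ≈ 9.9222e-7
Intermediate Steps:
g(H) = -9/8 (g(H) = (⅛)*(-9) = -9/8)
W(x) = (107 + x)*(-9/8 + x) (W(x) = (x - 9/8)*(x + 107) = (-9/8 + x)*(107 + x) = (107 + x)*(-9/8 + x))
E(-11)/((18475 - 6832)*(-24695 + 13702) - W(33)) = -127/((18475 - 6832)*(-24695 + 13702) - (-963/8 + 33² + (847/8)*33)) = -127/(11643*(-10993) - (-963/8 + 1089 + 27951/8)) = -127/(-127991499 - 1*8925/2) = -127/(-127991499 - 8925/2) = -127/(-255991923/2) = -127*(-2/255991923) = 254/255991923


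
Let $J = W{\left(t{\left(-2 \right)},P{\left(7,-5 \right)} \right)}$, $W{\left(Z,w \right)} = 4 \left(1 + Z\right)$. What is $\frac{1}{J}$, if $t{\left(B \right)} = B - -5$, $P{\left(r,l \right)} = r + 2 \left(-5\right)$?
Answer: $\frac{1}{16} \approx 0.0625$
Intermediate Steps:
$P{\left(r,l \right)} = -10 + r$ ($P{\left(r,l \right)} = r - 10 = -10 + r$)
$t{\left(B \right)} = 5 + B$ ($t{\left(B \right)} = B + 5 = 5 + B$)
$W{\left(Z,w \right)} = 4 + 4 Z$
$J = 16$ ($J = 4 + 4 \left(5 - 2\right) = 4 + 4 \cdot 3 = 4 + 12 = 16$)
$\frac{1}{J} = \frac{1}{16}$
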